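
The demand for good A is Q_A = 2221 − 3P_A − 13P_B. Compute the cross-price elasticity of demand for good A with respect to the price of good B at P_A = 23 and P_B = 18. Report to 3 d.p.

At P_A = 23 and P_B = 18: Q_A = 1918.
∂Q_A/∂P_B = -13.
ε = (∂Q_A/∂P_B)(P_B/Q_A) = -13 × (18/1918) ≈ -0.122.

-0.122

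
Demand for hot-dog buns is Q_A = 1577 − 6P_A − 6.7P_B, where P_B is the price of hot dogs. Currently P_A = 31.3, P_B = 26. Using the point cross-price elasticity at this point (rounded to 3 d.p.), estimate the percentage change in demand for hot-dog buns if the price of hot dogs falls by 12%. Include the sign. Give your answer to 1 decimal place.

At P_A = 31.3, P_B = 26: Q_A = 1215.
∂Q_A/∂P_B = -6.7.
ε = (∂Q_A/∂P_B)(P_B/Q_A) = -6.7000 × 26/1215 ≈ -0.143.
%ΔQ_A ≈ ε × %ΔP_B = -0.143 × (-12%) = 1.7%.

1.7%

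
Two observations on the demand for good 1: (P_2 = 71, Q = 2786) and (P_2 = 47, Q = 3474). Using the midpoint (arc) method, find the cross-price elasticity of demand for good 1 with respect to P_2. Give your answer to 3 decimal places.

ΔQ_1 = 3474 − 2786 = 688; ΔP_2 = 47 − 71 = -24.
Midpoints: Q̄_1 = 3130.0, P̄_2 = 59.00.
ε = (ΔQ_1/Q̄_1)/(ΔP_2/P̄_2) = (688/3130.0)/(-24/59.00) ≈ -0.540.
ε < 0: good 1 and good 2 are complements.

-0.540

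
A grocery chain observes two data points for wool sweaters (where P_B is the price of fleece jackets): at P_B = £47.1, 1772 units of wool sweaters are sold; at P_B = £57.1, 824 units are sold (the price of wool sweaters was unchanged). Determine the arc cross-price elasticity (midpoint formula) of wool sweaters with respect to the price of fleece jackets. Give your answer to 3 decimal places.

-3.805

ΔQ_A = 824 − 1772 = -948; ΔP_B = 57.1 − 47.1 = 10.
Midpoints: Q̄_A = 1298.0, P̄_B = 52.10.
ε = (ΔQ_A/Q̄_A)/(ΔP_B/P̄_B) = (-948/1298.0)/(10/52.10) ≈ -3.805.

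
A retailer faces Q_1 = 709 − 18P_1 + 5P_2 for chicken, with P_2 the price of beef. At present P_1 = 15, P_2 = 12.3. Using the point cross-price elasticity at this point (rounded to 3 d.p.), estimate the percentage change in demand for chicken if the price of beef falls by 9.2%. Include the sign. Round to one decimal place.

-1.1%

At P_1 = 15, P_2 = 12.3: Q_1 = 500.5.
∂Q_1/∂P_2 = 5.
ε = (∂Q_1/∂P_2)(P_2/Q_1) = 5.0000 × 12.3/500.5 ≈ 0.123.
%ΔQ_1 ≈ ε × %ΔP_2 = 0.123 × (-9.2%) = -1.1%.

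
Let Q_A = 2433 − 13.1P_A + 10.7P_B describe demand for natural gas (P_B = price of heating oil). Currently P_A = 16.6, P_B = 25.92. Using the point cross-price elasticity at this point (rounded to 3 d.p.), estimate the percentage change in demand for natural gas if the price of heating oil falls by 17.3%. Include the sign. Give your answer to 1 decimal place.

-1.9%

At P_A = 16.6, P_B = 25.92: Q_A = 2492.884.
∂Q_A/∂P_B = 10.7.
ε = (∂Q_A/∂P_B)(P_B/Q_A) = 10.7000 × 25.92/2492.884 ≈ 0.111.
%ΔQ_A ≈ ε × %ΔP_B = 0.111 × (-17.3%) = -1.9%.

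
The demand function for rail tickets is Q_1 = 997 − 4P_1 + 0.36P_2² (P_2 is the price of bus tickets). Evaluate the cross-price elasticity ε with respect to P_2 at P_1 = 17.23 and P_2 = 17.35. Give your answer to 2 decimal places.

0.21

At P_1 = 17.23 and P_2 = 17.35: Q_1 = 1036.448.
∂Q_1/∂P_2 = 0.72P_2 = 0.72(17.35) = 12.4920.
ε = (∂Q_1/∂P_2)(P_2/Q_1) = 12.4920 × (17.35/1036.448) ≈ 0.21.
ε > 0: substitutes.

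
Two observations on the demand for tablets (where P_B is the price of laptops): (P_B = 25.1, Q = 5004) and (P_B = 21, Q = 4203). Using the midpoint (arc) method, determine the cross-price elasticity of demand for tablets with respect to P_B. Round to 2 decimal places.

0.98

ΔQ_A = 4203 − 5004 = -801; ΔP_B = 21 − 25.1 = -4.1.
Midpoints: Q̄_A = 4603.5, P̄_B = 23.05.
ε = (ΔQ_A/Q̄_A)/(ΔP_B/P̄_B) = (-801/4603.5)/(-4.1/23.05) ≈ 0.98.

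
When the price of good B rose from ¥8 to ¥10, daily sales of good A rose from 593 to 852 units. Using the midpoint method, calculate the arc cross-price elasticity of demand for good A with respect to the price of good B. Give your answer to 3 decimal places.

1.613

ΔQ_A = 852 − 593 = 259; ΔP_B = 10 − 8 = 2.
Midpoints: Q̄_A = 722.5, P̄_B = 9.00.
ε = (ΔQ_A/Q̄_A)/(ΔP_B/P̄_B) = (259/722.5)/(2/9.00) ≈ 1.613.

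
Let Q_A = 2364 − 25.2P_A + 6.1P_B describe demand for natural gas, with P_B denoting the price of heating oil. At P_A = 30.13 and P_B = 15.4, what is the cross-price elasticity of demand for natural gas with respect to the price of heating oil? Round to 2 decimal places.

0.06

At P_A = 30.13 and P_B = 15.4: Q_A = 1698.664.
∂Q_A/∂P_B = 6.1.
ε = (∂Q_A/∂P_B)(P_B/Q_A) = 6.1 × (15.4/1698.664) ≈ 0.06.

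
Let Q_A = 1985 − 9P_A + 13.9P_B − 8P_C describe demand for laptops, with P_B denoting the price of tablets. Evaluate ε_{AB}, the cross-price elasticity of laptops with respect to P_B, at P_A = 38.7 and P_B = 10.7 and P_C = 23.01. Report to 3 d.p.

At P_A = 38.7 and P_B = 10.7 and P_C = 23.01: Q_A = 1601.35.
∂Q_A/∂P_B = 13.9.
ε = (∂Q_A/∂P_B)(P_B/Q_A) = 13.9 × (10.7/1601.35) ≈ 0.093.
Since ε > 0, laptops and tablets are substitutes.

0.093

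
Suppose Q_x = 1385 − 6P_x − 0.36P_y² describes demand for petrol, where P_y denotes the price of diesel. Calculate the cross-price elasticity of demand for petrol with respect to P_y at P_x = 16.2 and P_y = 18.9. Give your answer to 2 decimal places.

At P_x = 16.2 and P_y = 18.9: Q_x = 1159.204.
∂Q_x/∂P_y = -0.72P_y = -0.72(18.9) = -13.6080.
ε = (∂Q_x/∂P_y)(P_y/Q_x) = -13.6080 × (18.9/1159.204) ≈ -0.22.

-0.22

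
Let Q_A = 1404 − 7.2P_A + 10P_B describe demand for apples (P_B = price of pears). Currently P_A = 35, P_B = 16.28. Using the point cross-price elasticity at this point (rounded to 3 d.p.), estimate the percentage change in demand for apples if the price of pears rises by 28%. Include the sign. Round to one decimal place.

3.5%

At P_A = 35, P_B = 16.28: Q_A = 1314.8.
∂Q_A/∂P_B = 10.
ε = (∂Q_A/∂P_B)(P_B/Q_A) = 10.0000 × 16.28/1314.8 ≈ 0.124.
%ΔQ_A ≈ ε × %ΔP_B = 0.124 × (28%) = 3.5%.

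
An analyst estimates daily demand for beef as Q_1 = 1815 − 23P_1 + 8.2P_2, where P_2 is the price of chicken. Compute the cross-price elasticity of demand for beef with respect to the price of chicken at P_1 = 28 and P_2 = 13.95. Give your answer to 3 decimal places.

0.089

At P_1 = 28 and P_2 = 13.95: Q_1 = 1285.39.
∂Q_1/∂P_2 = 8.2.
ε = (∂Q_1/∂P_2)(P_2/Q_1) = 8.2 × (13.95/1285.39) ≈ 0.089.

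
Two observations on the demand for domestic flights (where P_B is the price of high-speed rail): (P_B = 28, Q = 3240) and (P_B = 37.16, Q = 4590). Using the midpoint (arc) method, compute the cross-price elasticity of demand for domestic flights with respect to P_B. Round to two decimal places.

1.23

ΔQ_A = 4590 − 3240 = 1350; ΔP_B = 37.16 − 28 = 9.16.
Midpoints: Q̄_A = 3915.0, P̄_B = 32.58.
ε = (ΔQ_A/Q̄_A)/(ΔP_B/P̄_B) = (1350/3915.0)/(9.16/32.58) ≈ 1.23.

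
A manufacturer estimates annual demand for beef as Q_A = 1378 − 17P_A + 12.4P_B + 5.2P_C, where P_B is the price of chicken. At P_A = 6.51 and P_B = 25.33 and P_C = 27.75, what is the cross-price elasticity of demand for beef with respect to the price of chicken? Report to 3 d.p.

At P_A = 6.51 and P_B = 25.33 and P_C = 27.75: Q_A = 1725.722.
∂Q_A/∂P_B = 12.4.
ε = (∂Q_A/∂P_B)(P_B/Q_A) = 12.4 × (25.33/1725.722) ≈ 0.182.

0.182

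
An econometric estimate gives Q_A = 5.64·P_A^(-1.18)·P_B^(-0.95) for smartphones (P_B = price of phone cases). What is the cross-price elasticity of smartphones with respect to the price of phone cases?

-0.95

In a log-linear (constant-elasticity) demand function, the coefficient on the exponent of P_B is the cross-price elasticity.
ε = -0.95. Negative, so smartphones and phone cases are complements.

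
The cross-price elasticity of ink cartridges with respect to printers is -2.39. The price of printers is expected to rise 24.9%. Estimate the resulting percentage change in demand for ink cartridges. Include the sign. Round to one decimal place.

-59.5%

%ΔQ ≈ ε × %ΔP of printers = -2.39 × (24.9%) = -59.5%.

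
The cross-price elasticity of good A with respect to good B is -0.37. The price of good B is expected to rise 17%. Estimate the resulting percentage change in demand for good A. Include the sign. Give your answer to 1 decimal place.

%ΔQ ≈ ε × %ΔP of good B = -0.37 × (17%) = -6.3%.
Demand for good A falls by about 6.3%.

-6.3%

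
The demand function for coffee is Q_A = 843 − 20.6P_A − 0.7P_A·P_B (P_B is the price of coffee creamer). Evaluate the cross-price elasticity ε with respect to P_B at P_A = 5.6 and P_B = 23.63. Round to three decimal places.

-0.146

At P_A = 5.6 and P_B = 23.63: Q_A = 635.010.
∂Q_A/∂P_B = -0.7P_A = -0.7(5.6) = -3.9200.
ε = (∂Q_A/∂P_B)(P_B/Q_A) = -3.9200 × (23.63/635.010) ≈ -0.146.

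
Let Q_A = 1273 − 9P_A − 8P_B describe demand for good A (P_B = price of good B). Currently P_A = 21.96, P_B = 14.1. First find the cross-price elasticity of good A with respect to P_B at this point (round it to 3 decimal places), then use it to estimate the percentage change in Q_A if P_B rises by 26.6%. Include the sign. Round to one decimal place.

-3.1%

At P_A = 21.96, P_B = 14.1: Q_A = 962.56.
∂Q_A/∂P_B = -8.
ε = (∂Q_A/∂P_B)(P_B/Q_A) = -8.0000 × 14.1/962.56 ≈ -0.117.
%ΔQ_A ≈ ε × %ΔP_B = -0.117 × (26.6%) = -3.1%.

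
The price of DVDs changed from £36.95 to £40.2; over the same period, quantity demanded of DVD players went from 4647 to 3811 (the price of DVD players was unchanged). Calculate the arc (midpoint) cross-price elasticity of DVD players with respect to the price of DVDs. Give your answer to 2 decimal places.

-2.35

ΔQ_A = 3811 − 4647 = -836; ΔP_B = 40.2 − 36.95 = 3.25.
Midpoints: Q̄_A = 4229.0, P̄_B = 38.58.
ε = (ΔQ_A/Q̄_A)/(ΔP_B/P̄_B) = (-836/4229.0)/(3.25/38.58) ≈ -2.35.
ε < 0: DVD players and DVDs are complements.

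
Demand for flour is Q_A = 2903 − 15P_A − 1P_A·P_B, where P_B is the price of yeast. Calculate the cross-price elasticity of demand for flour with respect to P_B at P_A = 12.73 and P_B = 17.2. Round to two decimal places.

At P_A = 12.73 and P_B = 17.2: Q_A = 2493.094.
∂Q_A/∂P_B = -1P_A = -1(12.73) = -12.7300.
ε = (∂Q_A/∂P_B)(P_B/Q_A) = -12.7300 × (17.2/2493.094) ≈ -0.09.

-0.09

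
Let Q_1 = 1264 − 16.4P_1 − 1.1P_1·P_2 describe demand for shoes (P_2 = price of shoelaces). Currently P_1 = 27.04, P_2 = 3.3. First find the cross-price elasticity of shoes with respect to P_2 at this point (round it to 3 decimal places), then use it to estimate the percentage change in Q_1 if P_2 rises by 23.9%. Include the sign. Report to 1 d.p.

At P_1 = 27.04, P_2 = 3.3: Q_1 = 722.389.
∂Q_1/∂P_2 = -1.1P_1 = -29.7440.
ε = (∂Q_1/∂P_2)(P_2/Q_1) = -29.7440 × 3.3/722.389 ≈ -0.136.
%ΔQ_1 ≈ ε × %ΔP_2 = -0.136 × (23.9%) = -3.3%.

-3.3%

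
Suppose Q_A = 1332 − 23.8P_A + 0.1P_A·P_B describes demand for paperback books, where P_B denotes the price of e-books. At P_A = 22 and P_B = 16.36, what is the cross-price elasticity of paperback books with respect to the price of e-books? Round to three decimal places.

0.043

At P_A = 22 and P_B = 16.36: Q_A = 844.392.
∂Q_A/∂P_B = 0.1P_A = 0.1(22) = 2.2000.
ε = (∂Q_A/∂P_B)(P_B/Q_A) = 2.2000 × (16.36/844.392) ≈ 0.043.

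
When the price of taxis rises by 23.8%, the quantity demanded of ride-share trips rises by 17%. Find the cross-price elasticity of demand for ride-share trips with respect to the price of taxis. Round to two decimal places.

ε = (%ΔQ of ride-share trips) / (%ΔP of taxis) = (17%) / (23.8%) ≈ 0.71.

0.71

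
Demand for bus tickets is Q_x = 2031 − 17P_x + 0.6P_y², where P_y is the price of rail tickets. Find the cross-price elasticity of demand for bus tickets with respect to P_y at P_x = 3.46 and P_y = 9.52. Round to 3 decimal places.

0.054

At P_x = 3.46 and P_y = 9.52: Q_x = 2026.558.
∂Q_x/∂P_y = 1.2P_y = 1.2(9.52) = 11.4240.
ε = (∂Q_x/∂P_y)(P_y/Q_x) = 11.4240 × (9.52/2026.558) ≈ 0.054.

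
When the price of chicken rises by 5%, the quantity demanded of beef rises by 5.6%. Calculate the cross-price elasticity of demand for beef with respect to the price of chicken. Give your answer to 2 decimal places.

ε = (%ΔQ of beef) / (%ΔP of chicken) = (5.6%) / (5%) ≈ 1.12.
Positive cross-price elasticity: substitutes.

1.12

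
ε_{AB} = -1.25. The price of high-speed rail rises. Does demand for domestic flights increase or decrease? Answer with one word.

decrease

ε < 0 and the price of high-speed rail rises, so the quantity of domestic flights moves in the opposite direction: it decreases.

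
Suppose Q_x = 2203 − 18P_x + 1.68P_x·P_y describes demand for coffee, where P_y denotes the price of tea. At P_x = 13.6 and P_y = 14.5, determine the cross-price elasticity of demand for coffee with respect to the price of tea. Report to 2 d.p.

0.14

At P_x = 13.6 and P_y = 14.5: Q_x = 2289.496.
∂Q_x/∂P_y = 1.68P_x = 1.68(13.6) = 22.8480.
ε = (∂Q_x/∂P_y)(P_y/Q_x) = 22.8480 × (14.5/2289.496) ≈ 0.14.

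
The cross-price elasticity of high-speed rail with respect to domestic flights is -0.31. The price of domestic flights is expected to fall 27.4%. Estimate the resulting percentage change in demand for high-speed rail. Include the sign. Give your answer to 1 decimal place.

8.5%

%ΔQ ≈ ε × %ΔP of domestic flights = -0.31 × (-27.4%) = 8.5%.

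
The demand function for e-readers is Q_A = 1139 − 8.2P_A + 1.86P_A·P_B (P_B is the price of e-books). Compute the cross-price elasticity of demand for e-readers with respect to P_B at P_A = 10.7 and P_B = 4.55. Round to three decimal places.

At P_A = 10.7 and P_B = 4.55: Q_A = 1141.814.
∂Q_A/∂P_B = 1.86P_A = 1.86(10.7) = 19.9020.
ε = (∂Q_A/∂P_B)(P_B/Q_A) = 19.9020 × (4.55/1141.814) ≈ 0.079.

0.079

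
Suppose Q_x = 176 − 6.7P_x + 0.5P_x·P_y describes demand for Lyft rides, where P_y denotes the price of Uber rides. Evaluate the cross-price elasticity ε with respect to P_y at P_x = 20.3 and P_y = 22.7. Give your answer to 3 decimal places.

0.852

At P_x = 20.3 and P_y = 22.7: Q_x = 270.395.
∂Q_x/∂P_y = 0.5P_x = 0.5(20.3) = 10.1500.
ε = (∂Q_x/∂P_y)(P_y/Q_x) = 10.1500 × (22.7/270.395) ≈ 0.852.
ε > 0: substitutes.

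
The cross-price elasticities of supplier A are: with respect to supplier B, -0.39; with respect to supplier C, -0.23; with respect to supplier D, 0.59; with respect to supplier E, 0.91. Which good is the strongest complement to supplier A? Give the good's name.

Complements have ε < 0. The most negative value is -0.39 (supplier B).

supplier B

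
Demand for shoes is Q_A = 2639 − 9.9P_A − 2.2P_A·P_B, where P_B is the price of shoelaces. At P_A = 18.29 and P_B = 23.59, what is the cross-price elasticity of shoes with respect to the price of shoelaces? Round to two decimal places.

At P_A = 18.29 and P_B = 23.59: Q_A = 1508.715.
∂Q_A/∂P_B = -2.2P_A = -2.2(18.29) = -40.2380.
ε = (∂Q_A/∂P_B)(P_B/Q_A) = -40.2380 × (23.59/1508.715) ≈ -0.63.
ε < 0: complements.

-0.63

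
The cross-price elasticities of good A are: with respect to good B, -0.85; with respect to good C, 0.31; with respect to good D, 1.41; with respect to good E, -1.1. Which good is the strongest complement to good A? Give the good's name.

good E

Complements have ε < 0. The most negative value is -1.1 (good E).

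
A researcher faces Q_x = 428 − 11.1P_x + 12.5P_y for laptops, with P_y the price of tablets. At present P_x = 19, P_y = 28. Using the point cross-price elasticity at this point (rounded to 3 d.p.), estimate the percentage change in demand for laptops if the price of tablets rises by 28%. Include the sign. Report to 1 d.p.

At P_x = 19, P_y = 28: Q_x = 567.1.
∂Q_x/∂P_y = 12.5.
ε = (∂Q_x/∂P_y)(P_y/Q_x) = 12.5000 × 28/567.1 ≈ 0.617.
%ΔQ_x ≈ ε × %ΔP_y = 0.617 × (28%) = 17.3%.

17.3%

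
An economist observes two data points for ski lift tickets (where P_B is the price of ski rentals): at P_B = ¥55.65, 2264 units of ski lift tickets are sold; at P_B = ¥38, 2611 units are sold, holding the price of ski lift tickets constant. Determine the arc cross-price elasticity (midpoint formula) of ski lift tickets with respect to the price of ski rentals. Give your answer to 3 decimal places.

-0.378

ΔQ_A = 2611 − 2264 = 347; ΔP_B = 38 − 55.65 = -17.65.
Midpoints: Q̄_A = 2437.5, P̄_B = 46.83.
ε = (ΔQ_A/Q̄_A)/(ΔP_B/P̄_B) = (347/2437.5)/(-17.65/46.83) ≈ -0.378.
ε < 0: ski lift tickets and ski rentals are complements.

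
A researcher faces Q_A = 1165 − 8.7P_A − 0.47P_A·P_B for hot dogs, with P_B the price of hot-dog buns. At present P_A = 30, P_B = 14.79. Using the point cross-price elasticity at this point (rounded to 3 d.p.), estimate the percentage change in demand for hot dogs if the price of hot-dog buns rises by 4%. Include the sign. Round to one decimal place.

At P_A = 30, P_B = 14.79: Q_A = 695.461.
∂Q_A/∂P_B = -0.47P_A = -14.1000.
ε = (∂Q_A/∂P_B)(P_B/Q_A) = -14.1000 × 14.79/695.461 ≈ -0.300.
%ΔQ_A ≈ ε × %ΔP_B = -0.300 × (4%) = -1.2%.

-1.2%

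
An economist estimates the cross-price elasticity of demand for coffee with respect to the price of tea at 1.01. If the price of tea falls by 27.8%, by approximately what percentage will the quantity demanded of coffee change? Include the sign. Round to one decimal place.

-28.1%

%ΔQ ≈ ε × %ΔP of tea = 1.01 × (-27.8%) = -28.1%.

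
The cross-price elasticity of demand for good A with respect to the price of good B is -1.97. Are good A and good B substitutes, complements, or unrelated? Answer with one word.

complements

ε = -1.97 < 0, so a higher price of good B lowers demand for good A: complements.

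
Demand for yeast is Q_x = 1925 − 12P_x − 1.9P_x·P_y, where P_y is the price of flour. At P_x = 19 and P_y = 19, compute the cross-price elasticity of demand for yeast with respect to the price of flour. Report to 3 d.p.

At P_x = 19 and P_y = 19: Q_x = 1011.1.
∂Q_x/∂P_y = -1.9P_x = -1.9(19) = -36.1000.
ε = (∂Q_x/∂P_y)(P_y/Q_x) = -36.1000 × (19/1011.1) ≈ -0.678.
ε < 0: complements.

-0.678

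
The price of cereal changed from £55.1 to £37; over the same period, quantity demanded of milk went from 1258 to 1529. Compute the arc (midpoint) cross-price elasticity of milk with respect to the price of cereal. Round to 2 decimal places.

ΔQ_A = 1529 − 1258 = 271; ΔP_B = 37 − 55.1 = -18.1.
Midpoints: Q̄_A = 1393.5, P̄_B = 46.05.
ε = (ΔQ_A/Q̄_A)/(ΔP_B/P̄_B) = (271/1393.5)/(-18.1/46.05) ≈ -0.49.

-0.49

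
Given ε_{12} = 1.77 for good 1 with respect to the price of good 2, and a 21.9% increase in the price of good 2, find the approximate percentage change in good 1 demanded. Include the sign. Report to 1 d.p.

%ΔQ ≈ ε × %ΔP of good 2 = 1.77 × (21.9%) = 38.8%.

38.8%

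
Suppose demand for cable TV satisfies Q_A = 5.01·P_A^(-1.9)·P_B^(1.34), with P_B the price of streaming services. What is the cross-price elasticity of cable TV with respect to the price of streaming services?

In a log-linear (constant-elasticity) demand function, the coefficient on the exponent of P_B is the cross-price elasticity.
ε = 1.34. Positive, so cable TV and streaming services are substitutes.

1.34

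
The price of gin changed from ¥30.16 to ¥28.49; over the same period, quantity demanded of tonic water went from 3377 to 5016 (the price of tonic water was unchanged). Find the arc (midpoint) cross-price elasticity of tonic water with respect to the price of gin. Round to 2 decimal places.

ΔQ_A = 5016 − 3377 = 1639; ΔP_B = 28.49 − 30.16 = -1.67.
Midpoints: Q̄_A = 4196.5, P̄_B = 29.32.
ε = (ΔQ_A/Q̄_A)/(ΔP_B/P̄_B) = (1639/4196.5)/(-1.67/29.32) ≈ -6.86.
ε < 0: tonic water and gin are complements.

-6.86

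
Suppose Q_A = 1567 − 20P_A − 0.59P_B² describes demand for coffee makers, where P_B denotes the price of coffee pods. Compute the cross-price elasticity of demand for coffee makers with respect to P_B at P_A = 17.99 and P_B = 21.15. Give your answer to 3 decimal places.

-0.560

At P_A = 17.99 and P_B = 21.15: Q_A = 943.280.
∂Q_A/∂P_B = -1.18P_B = -1.18(21.15) = -24.9570.
ε = (∂Q_A/∂P_B)(P_B/Q_A) = -24.9570 × (21.15/943.280) ≈ -0.560.
ε < 0: complements.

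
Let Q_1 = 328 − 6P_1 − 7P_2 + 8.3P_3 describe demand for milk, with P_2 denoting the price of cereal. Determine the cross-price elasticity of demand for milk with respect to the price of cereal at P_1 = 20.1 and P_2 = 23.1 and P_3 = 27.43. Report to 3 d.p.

-0.592

At P_1 = 20.1 and P_2 = 23.1 and P_3 = 27.43: Q_1 = 273.369.
∂Q_1/∂P_2 = -7.
ε = (∂Q_1/∂P_2)(P_2/Q_1) = -7 × (23.1/273.369) ≈ -0.592.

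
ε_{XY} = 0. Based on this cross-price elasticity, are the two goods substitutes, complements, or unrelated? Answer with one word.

ε = 0: demand for good X does not respond to good Y's price; the goods are unrelated.

unrelated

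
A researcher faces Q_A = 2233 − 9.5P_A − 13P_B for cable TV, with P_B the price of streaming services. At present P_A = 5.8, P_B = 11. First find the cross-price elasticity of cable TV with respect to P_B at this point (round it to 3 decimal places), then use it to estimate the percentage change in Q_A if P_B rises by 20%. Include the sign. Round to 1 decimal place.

At P_A = 5.8, P_B = 11: Q_A = 2034.9.
∂Q_A/∂P_B = -13.
ε = (∂Q_A/∂P_B)(P_B/Q_A) = -13.0000 × 11/2034.9 ≈ -0.070.
%ΔQ_A ≈ ε × %ΔP_B = -0.070 × (20%) = -1.4%.

-1.4%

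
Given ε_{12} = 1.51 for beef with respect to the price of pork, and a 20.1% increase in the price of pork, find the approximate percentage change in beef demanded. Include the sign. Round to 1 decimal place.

%ΔQ ≈ ε × %ΔP of pork = 1.51 × (20.1%) = 30.4%.
Demand for beef rises by about 30.4%.

30.4%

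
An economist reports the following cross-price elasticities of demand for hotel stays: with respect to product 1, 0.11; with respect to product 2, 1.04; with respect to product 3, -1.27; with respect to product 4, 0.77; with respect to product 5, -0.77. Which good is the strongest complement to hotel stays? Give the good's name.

Complements have ε < 0. The most negative value is -1.27 (product 3).

product 3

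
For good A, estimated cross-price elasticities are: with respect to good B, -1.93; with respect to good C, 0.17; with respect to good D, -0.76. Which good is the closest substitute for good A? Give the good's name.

good C

Substitutes have ε > 0. Among the positive values, 0.17 (good C) is largest.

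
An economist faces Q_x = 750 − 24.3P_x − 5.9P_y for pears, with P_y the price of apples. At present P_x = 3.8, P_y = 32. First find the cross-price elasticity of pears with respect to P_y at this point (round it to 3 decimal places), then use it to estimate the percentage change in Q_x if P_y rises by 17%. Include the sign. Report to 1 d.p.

-6.9%

At P_x = 3.8, P_y = 32: Q_x = 468.86.
∂Q_x/∂P_y = -5.9.
ε = (∂Q_x/∂P_y)(P_y/Q_x) = -5.9000 × 32/468.86 ≈ -0.403.
%ΔQ_x ≈ ε × %ΔP_y = -0.403 × (17%) = -6.9%.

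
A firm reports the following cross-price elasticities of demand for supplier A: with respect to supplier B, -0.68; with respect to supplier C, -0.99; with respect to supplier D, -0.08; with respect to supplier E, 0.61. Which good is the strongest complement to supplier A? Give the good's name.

Complements have ε < 0. The most negative value is -0.99 (supplier C).

supplier C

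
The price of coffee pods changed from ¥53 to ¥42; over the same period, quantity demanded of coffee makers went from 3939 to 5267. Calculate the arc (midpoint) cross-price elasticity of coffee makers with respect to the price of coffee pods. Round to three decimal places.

ΔQ_A = 5267 − 3939 = 1328; ΔP_B = 42 − 53 = -11.
Midpoints: Q̄_A = 4603.0, P̄_B = 47.50.
ε = (ΔQ_A/Q̄_A)/(ΔP_B/P̄_B) = (1328/4603.0)/(-11/47.50) ≈ -1.246.

-1.246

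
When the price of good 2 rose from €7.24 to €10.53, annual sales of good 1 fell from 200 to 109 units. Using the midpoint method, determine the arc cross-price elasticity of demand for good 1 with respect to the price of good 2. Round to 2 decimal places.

-1.59

ΔQ_1 = 109 − 200 = -91; ΔP_2 = 10.53 − 7.24 = 3.29.
Midpoints: Q̄_1 = 154.5, P̄_2 = 8.88.
ε = (ΔQ_1/Q̄_1)/(ΔP_2/P̄_2) = (-91/154.5)/(3.29/8.88) ≈ -1.59.
ε < 0: good 1 and good 2 are complements.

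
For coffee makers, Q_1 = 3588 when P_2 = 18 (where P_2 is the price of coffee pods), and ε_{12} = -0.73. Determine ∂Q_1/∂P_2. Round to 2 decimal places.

ε = (∂Q_1/∂P_2)·(P_2/Q_1) ⇒ ∂Q_1/∂P_2 = ε·Q_1/P_2 = -0.73 × 3588/18 ≈ -145.51.

-145.51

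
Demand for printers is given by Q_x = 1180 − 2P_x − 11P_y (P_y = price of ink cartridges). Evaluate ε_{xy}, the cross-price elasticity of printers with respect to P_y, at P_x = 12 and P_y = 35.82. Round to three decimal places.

At P_x = 12 and P_y = 35.82: Q_x = 761.98.
∂Q_x/∂P_y = -11.
ε = (∂Q_x/∂P_y)(P_y/Q_x) = -11 × (35.82/761.98) ≈ -0.517.
Since ε < 0, printers and ink cartridges are complements.

-0.517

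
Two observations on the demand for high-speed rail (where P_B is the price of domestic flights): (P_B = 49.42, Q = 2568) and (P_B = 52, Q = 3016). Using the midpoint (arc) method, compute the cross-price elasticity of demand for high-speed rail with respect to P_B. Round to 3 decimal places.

ΔQ_A = 3016 − 2568 = 448; ΔP_B = 52 − 49.42 = 2.58.
Midpoints: Q̄_A = 2792.0, P̄_B = 50.71.
ε = (ΔQ_A/Q̄_A)/(ΔP_B/P̄_B) = (448/2792.0)/(2.58/50.71) ≈ 3.154.
ε > 0: high-speed rail and domestic flights are substitutes.

3.154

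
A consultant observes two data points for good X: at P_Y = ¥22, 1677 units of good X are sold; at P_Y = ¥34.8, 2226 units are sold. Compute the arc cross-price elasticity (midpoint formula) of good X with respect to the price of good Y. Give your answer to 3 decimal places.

0.624

ΔQ_X = 2226 − 1677 = 549; ΔP_Y = 34.8 − 22 = 12.8.
Midpoints: Q̄_X = 1951.5, P̄_Y = 28.40.
ε = (ΔQ_X/Q̄_X)/(ΔP_Y/P̄_Y) = (549/1951.5)/(12.8/28.40) ≈ 0.624.
ε > 0: good X and good Y are substitutes.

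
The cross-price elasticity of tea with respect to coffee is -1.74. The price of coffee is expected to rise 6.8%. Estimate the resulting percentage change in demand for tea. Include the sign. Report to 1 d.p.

-11.8%

%ΔQ ≈ ε × %ΔP of coffee = -1.74 × (6.8%) = -11.8%.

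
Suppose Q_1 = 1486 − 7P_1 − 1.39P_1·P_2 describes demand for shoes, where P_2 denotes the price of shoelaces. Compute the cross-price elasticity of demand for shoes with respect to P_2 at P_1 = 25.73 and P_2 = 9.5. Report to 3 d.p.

-0.352

At P_1 = 25.73 and P_2 = 9.5: Q_1 = 966.125.
∂Q_1/∂P_2 = -1.39P_1 = -1.39(25.73) = -35.7647.
ε = (∂Q_1/∂P_2)(P_2/Q_1) = -35.7647 × (9.5/966.125) ≈ -0.352.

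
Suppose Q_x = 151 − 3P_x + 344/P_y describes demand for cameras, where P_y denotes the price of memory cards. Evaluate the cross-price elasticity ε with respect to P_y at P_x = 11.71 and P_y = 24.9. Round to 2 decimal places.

-0.11

At P_x = 11.71 and P_y = 24.9: Q_x = 129.685.
∂Q_x/∂P_y = −344/P_y² = -0.5548.
ε = (∂Q_x/∂P_y)(P_y/Q_x) = -0.5548 × (24.9/129.685) ≈ -0.11.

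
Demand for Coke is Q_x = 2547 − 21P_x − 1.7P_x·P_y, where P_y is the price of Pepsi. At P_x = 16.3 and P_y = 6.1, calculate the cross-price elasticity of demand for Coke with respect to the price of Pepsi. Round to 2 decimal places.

At P_x = 16.3 and P_y = 6.1: Q_x = 2035.669.
∂Q_x/∂P_y = -1.7P_x = -1.7(16.3) = -27.7100.
ε = (∂Q_x/∂P_y)(P_y/Q_x) = -27.7100 × (6.1/2035.669) ≈ -0.08.
ε < 0: complements.

-0.08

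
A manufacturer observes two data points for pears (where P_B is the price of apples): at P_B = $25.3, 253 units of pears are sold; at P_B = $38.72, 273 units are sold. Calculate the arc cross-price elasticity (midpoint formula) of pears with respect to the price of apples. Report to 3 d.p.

ΔQ_A = 273 − 253 = 20; ΔP_B = 38.72 − 25.3 = 13.42.
Midpoints: Q̄_A = 263.0, P̄_B = 32.01.
ε = (ΔQ_A/Q̄_A)/(ΔP_B/P̄_B) = (20/263.0)/(13.42/32.01) ≈ 0.181.
ε > 0: pears and apples are substitutes.

0.181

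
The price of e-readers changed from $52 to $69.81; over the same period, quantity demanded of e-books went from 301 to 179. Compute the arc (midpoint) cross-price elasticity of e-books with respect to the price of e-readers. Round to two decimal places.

ΔQ_A = 179 − 301 = -122; ΔP_B = 69.81 − 52 = 17.81.
Midpoints: Q̄_A = 240.0, P̄_B = 60.91.
ε = (ΔQ_A/Q̄_A)/(ΔP_B/P̄_B) = (-122/240.0)/(17.81/60.91) ≈ -1.74.

-1.74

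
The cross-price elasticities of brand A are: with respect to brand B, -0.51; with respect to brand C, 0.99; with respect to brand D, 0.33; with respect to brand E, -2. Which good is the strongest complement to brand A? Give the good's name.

brand E

Complements have ε < 0. The most negative value is -2 (brand E).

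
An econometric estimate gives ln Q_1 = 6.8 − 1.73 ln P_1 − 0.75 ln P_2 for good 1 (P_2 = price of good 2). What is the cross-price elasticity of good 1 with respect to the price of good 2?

-0.75

In a log-linear (constant-elasticity) demand function, the coefficient on ln P_2 is the cross-price elasticity.
ε = -0.75. Negative, so good 1 and good 2 are complements.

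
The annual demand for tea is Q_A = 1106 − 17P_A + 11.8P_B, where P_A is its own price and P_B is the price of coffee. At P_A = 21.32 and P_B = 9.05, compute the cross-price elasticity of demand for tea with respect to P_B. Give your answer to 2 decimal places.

At P_A = 21.32 and P_B = 9.05: Q_A = 850.35.
∂Q_A/∂P_B = 11.8.
ε = (∂Q_A/∂P_B)(P_B/Q_A) = 11.8 × (9.05/850.35) ≈ 0.13.
Since ε > 0, tea and coffee are substitutes.

0.13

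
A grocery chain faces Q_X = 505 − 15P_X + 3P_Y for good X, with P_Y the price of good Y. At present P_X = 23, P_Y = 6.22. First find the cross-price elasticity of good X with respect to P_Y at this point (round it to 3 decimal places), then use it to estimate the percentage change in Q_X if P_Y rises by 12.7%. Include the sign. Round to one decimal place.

1.3%

At P_X = 23, P_Y = 6.22: Q_X = 178.66.
∂Q_X/∂P_Y = 3.
ε = (∂Q_X/∂P_Y)(P_Y/Q_X) = 3.0000 × 6.22/178.66 ≈ 0.104.
%ΔQ_X ≈ ε × %ΔP_Y = 0.104 × (12.7%) = 1.3%.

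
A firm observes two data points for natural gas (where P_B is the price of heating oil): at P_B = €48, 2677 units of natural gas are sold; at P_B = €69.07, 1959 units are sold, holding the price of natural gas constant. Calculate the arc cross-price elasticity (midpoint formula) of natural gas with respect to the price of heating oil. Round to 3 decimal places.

ΔQ_A = 1959 − 2677 = -718; ΔP_B = 69.07 − 48 = 21.07.
Midpoints: Q̄_A = 2318.0, P̄_B = 58.53.
ε = (ΔQ_A/Q̄_A)/(ΔP_B/P̄_B) = (-718/2318.0)/(21.07/58.53) ≈ -0.861.

-0.861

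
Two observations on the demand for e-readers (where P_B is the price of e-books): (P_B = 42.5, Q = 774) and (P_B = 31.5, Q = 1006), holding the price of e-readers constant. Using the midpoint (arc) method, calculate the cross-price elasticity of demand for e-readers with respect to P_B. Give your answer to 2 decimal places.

-0.88

ΔQ_A = 1006 − 774 = 232; ΔP_B = 31.5 − 42.5 = -11.
Midpoints: Q̄_A = 890.0, P̄_B = 37.00.
ε = (ΔQ_A/Q̄_A)/(ΔP_B/P̄_B) = (232/890.0)/(-11/37.00) ≈ -0.88.
ε < 0: e-readers and e-books are complements.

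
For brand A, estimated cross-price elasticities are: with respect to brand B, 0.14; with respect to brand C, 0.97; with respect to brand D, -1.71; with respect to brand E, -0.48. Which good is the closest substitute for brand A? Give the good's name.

brand C

Substitutes have ε > 0. Among the positive values, 0.97 (brand C) is largest.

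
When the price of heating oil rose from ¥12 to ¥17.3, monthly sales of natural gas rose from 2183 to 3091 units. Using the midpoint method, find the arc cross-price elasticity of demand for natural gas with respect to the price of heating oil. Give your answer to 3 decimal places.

ΔQ_A = 3091 − 2183 = 908; ΔP_B = 17.3 − 12 = 5.3.
Midpoints: Q̄_A = 2637.0, P̄_B = 14.65.
ε = (ΔQ_A/Q̄_A)/(ΔP_B/P̄_B) = (908/2637.0)/(5.3/14.65) ≈ 0.952.
ε > 0: natural gas and heating oil are substitutes.

0.952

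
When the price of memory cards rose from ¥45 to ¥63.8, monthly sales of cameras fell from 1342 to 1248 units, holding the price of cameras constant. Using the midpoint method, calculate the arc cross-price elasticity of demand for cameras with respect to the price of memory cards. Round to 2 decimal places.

-0.21

ΔQ_A = 1248 − 1342 = -94; ΔP_B = 63.8 − 45 = 18.8.
Midpoints: Q̄_A = 1295.0, P̄_B = 54.40.
ε = (ΔQ_A/Q̄_A)/(ΔP_B/P̄_B) = (-94/1295.0)/(18.8/54.40) ≈ -0.21.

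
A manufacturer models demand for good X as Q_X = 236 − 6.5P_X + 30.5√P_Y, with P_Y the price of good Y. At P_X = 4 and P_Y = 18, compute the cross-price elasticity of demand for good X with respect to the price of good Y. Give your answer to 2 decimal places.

At P_X = 4 and P_Y = 18: Q_X = 339.401.
∂Q_X/∂P_Y = 30.5/(2√P_Y) = 30.5/(2√18) = 3.5945.
ε = (∂Q_X/∂P_Y)(P_Y/Q_X) = 3.5945 × (18/339.401) ≈ 0.19.

0.19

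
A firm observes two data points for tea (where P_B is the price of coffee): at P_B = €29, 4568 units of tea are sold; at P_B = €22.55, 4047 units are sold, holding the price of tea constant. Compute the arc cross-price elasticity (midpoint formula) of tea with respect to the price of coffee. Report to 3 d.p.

ΔQ_A = 4047 − 4568 = -521; ΔP_B = 22.55 − 29 = -6.45.
Midpoints: Q̄_A = 4307.5, P̄_B = 25.77.
ε = (ΔQ_A/Q̄_A)/(ΔP_B/P̄_B) = (-521/4307.5)/(-6.45/25.77) ≈ 0.483.

0.483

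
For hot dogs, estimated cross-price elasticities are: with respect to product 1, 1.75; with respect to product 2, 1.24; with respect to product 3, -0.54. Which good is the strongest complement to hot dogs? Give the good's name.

product 3

Complements have ε < 0. The most negative value is -0.54 (product 3).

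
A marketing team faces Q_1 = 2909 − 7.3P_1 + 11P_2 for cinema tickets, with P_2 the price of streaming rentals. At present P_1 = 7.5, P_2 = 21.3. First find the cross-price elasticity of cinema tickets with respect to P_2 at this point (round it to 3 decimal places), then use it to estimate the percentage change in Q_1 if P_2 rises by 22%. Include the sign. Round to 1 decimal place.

1.7%

At P_1 = 7.5, P_2 = 21.3: Q_1 = 3088.55.
∂Q_1/∂P_2 = 11.
ε = (∂Q_1/∂P_2)(P_2/Q_1) = 11.0000 × 21.3/3088.55 ≈ 0.076.
%ΔQ_1 ≈ ε × %ΔP_2 = 0.076 × (22%) = 1.7%.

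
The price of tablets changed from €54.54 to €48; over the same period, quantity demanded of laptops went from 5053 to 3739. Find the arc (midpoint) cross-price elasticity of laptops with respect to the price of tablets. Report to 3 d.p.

2.343

ΔQ_A = 3739 − 5053 = -1314; ΔP_B = 48 − 54.54 = -6.54.
Midpoints: Q̄_A = 4396.0, P̄_B = 51.27.
ε = (ΔQ_A/Q̄_A)/(ΔP_B/P̄_B) = (-1314/4396.0)/(-6.54/51.27) ≈ 2.343.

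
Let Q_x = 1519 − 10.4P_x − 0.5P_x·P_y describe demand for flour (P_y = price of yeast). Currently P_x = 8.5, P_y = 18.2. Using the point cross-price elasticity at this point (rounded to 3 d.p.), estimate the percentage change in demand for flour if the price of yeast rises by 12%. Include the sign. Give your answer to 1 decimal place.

-0.7%

At P_x = 8.5, P_y = 18.2: Q_x = 1353.25.
∂Q_x/∂P_y = -0.5P_x = -4.2500.
ε = (∂Q_x/∂P_y)(P_y/Q_x) = -4.2500 × 18.2/1353.25 ≈ -0.057.
%ΔQ_x ≈ ε × %ΔP_y = -0.057 × (12%) = -0.7%.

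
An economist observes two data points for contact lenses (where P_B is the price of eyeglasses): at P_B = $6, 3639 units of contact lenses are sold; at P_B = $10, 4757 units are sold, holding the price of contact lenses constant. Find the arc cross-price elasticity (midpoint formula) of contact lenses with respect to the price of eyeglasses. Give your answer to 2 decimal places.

0.53

ΔQ_A = 4757 − 3639 = 1118; ΔP_B = 10 − 6 = 4.
Midpoints: Q̄_A = 4198.0, P̄_B = 8.00.
ε = (ΔQ_A/Q̄_A)/(ΔP_B/P̄_B) = (1118/4198.0)/(4/8.00) ≈ 0.53.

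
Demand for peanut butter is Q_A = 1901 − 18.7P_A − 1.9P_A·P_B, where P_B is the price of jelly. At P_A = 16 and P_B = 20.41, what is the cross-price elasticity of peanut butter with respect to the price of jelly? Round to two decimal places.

-0.63

At P_A = 16 and P_B = 20.41: Q_A = 981.336.
∂Q_A/∂P_B = -1.9P_A = -1.9(16) = -30.4000.
ε = (∂Q_A/∂P_B)(P_B/Q_A) = -30.4000 × (20.41/981.336) ≈ -0.63.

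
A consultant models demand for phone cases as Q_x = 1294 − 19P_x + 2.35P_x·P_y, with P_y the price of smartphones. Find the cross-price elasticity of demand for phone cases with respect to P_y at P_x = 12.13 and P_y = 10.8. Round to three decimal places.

At P_x = 12.13 and P_y = 10.8: Q_x = 1371.389.
∂Q_x/∂P_y = 2.35P_x = 2.35(12.13) = 28.5055.
ε = (∂Q_x/∂P_y)(P_y/Q_x) = 28.5055 × (10.8/1371.389) ≈ 0.224.

0.224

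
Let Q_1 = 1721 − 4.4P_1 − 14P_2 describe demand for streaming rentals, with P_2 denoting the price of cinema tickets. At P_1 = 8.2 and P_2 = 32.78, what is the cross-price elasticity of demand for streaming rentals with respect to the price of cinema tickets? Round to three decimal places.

-0.374

At P_1 = 8.2 and P_2 = 32.78: Q_1 = 1226.
∂Q_1/∂P_2 = -14.
ε = (∂Q_1/∂P_2)(P_2/Q_1) = -14 × (32.78/1226) ≈ -0.374.
Since ε < 0, streaming rentals and cinema tickets are complements.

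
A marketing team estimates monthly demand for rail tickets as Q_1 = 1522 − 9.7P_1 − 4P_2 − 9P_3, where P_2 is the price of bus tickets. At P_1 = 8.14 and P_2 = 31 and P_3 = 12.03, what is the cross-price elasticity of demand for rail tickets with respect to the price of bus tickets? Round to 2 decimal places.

-0.10

At P_1 = 8.14 and P_2 = 31 and P_3 = 12.03: Q_1 = 1210.772.
∂Q_1/∂P_2 = -4.
ε = (∂Q_1/∂P_2)(P_2/Q_1) = -4 × (31/1210.772) ≈ -0.10.
Since ε < 0, rail tickets and bus tickets are complements.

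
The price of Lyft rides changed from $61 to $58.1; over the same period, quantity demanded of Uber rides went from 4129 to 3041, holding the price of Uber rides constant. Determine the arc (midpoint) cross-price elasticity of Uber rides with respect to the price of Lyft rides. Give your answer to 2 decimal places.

6.23

ΔQ_A = 3041 − 4129 = -1088; ΔP_B = 58.1 − 61 = -2.9.
Midpoints: Q̄_A = 3585.0, P̄_B = 59.55.
ε = (ΔQ_A/Q̄_A)/(ΔP_B/P̄_B) = (-1088/3585.0)/(-2.9/59.55) ≈ 6.23.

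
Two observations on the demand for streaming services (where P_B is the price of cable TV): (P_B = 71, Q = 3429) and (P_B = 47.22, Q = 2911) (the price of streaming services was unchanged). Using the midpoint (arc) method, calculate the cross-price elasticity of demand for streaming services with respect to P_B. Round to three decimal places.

ΔQ_A = 2911 − 3429 = -518; ΔP_B = 47.22 − 71 = -23.78.
Midpoints: Q̄_A = 3170.0, P̄_B = 59.11.
ε = (ΔQ_A/Q̄_A)/(ΔP_B/P̄_B) = (-518/3170.0)/(-23.78/59.11) ≈ 0.406.
ε > 0: streaming services and cable TV are substitutes.

0.406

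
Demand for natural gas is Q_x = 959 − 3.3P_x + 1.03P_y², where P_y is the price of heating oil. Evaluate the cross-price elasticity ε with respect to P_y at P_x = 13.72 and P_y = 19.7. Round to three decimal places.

At P_x = 13.72 and P_y = 19.7: Q_x = 1313.457.
∂Q_x/∂P_y = 2.06P_y = 2.06(19.7) = 40.5820.
ε = (∂Q_x/∂P_y)(P_y/Q_x) = 40.5820 × (19.7/1313.457) ≈ 0.609.
ε > 0: substitutes.

0.609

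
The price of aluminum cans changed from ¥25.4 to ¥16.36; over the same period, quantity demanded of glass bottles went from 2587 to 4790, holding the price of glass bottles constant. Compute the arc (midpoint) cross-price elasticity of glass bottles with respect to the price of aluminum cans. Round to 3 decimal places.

ΔQ_A = 4790 − 2587 = 2203; ΔP_B = 16.36 − 25.4 = -9.04.
Midpoints: Q̄_A = 3688.5, P̄_B = 20.88.
ε = (ΔQ_A/Q̄_A)/(ΔP_B/P̄_B) = (2203/3688.5)/(-9.04/20.88) ≈ -1.380.
ε < 0: glass bottles and aluminum cans are complements.

-1.380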